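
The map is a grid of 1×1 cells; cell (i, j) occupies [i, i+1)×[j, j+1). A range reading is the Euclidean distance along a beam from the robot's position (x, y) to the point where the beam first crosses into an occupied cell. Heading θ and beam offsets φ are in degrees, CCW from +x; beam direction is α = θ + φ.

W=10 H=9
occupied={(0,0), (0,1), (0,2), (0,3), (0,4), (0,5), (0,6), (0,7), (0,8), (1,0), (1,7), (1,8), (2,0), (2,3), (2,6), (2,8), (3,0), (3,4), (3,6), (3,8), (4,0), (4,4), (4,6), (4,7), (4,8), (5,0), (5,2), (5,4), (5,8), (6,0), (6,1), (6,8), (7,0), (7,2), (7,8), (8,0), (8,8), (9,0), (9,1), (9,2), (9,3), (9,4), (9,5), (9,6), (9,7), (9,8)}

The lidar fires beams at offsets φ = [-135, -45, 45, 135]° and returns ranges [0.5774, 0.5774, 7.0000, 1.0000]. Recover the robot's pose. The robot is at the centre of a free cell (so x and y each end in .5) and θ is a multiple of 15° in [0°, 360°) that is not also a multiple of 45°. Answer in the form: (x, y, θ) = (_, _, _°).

(x, y, θ) = (5.5, 7.5, 255°)

Enumerate (i+0.5, j+0.5, θ) over the 44 free cells and 16 admissible headings. For each, cast all 4 beams and compare to the given ranges.
  (3.5, 7.5, 15°): beam 3 = 0.5774 ≠ 7.0000 ✗
  (7.5, 5.5, 285°): beam 1 = 2.8868 ≠ 0.5774 ✗
  (8.5, 1.5, 30°): beam 1 = 0.5176 ≠ 0.5774 ✗
  (8.5, 6.5, 60°): beam 1 = 1.9319 ≠ 0.5774 ✗
  …
  (5.5, 7.5, 255°): r_1=0.5774, r_2=0.5774, r_3=7.0000, r_4=1.0000 — all match ✓
Only this pose fits every beam.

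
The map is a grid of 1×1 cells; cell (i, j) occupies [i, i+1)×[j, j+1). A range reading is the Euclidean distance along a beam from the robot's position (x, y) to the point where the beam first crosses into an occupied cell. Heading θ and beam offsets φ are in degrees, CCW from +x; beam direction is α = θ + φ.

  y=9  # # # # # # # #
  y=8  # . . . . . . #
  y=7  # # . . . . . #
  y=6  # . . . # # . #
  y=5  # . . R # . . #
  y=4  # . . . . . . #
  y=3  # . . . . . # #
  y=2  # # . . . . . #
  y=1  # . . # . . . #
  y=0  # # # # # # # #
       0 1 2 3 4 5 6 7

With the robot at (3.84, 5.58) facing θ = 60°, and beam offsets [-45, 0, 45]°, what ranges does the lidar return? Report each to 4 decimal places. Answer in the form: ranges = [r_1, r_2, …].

beam 1: φ=-45°, α=15°
  d=(0.9659,0.2588)  start (3,5)  tX=0.1656 tY=1.6228  stride 1/|dx|=1.0353 1/|dy|=3.8637
    cross x-line → (4,5), t=0.1656 (wall)
  → r_1 = 0.1656
beam 2: φ=0°, α=60°
  d=(0.5000,0.8660)  start (3,5)  tX=0.3200 tY=0.4850  stride 1/|dx|=2.0000 1/|dy|=1.1547
    cross x-line → (4,5), t=0.3200 (wall)
  → r_2 = 0.3200
beam 3: φ=45°, α=105°
  d=(-0.2588,0.9659)  start (3,5)  tX=3.2455 tY=0.4348  stride 1/|dx|=3.8637 1/|dy|=1.0353
    cross y-line → (3,6), t=0.4348
    cross y-line → (3,7), t=1.4701
    cross y-line → (3,8), t=2.5054
    cross x-line → (2,8), t=3.2455
    cross y-line → (2,9), t=3.5406 (wall)
  → r_3 = 3.5406

ranges = [0.1656, 0.3200, 3.5406]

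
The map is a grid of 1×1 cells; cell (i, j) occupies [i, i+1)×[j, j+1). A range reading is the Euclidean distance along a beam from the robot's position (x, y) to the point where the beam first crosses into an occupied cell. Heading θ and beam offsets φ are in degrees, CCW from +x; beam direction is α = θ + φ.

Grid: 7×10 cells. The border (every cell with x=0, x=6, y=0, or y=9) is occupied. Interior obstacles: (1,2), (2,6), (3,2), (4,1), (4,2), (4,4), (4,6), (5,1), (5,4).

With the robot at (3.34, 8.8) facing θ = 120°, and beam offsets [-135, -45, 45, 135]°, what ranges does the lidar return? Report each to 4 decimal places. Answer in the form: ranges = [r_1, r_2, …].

beam 1: φ=-135°, α=345°
  cosα=0.9659 sinα=-0.2588 | (3,8) | tMaxX 0.6833 tMaxY 3.0910 | tΔX 1.0353 tΔY 3.8637
    t=0.6833 [x] (4,8)
    t=1.7186 [x] (5,8)
    t=2.7538 [x] (6,8) — stop
  → r_1 = 2.7538
beam 2: φ=-45°, α=75°
  cosα=0.2588 sinα=0.9659 | (3,8) | tMaxX 2.5500 tMaxY 0.2071 | tΔX 3.8637 tΔY 1.0353
    t=0.2071 [y] (3,9) — stop
  → r_2 = 0.2071
beam 3: φ=45°, α=165°
  cosα=-0.9659 sinα=0.2588 | (3,8) | tMaxX 0.3520 tMaxY 0.7727 | tΔX 1.0353 tΔY 3.8637
    t=0.3520 [x] (2,8)
    t=0.7727 [y] (2,9) — stop
  → r_3 = 0.7727
beam 4: φ=135°, α=255°
  cosα=-0.2588 sinα=-0.9659 | (3,8) | tMaxX 1.3137 tMaxY 0.8282 | tΔX 3.8637 tΔY 1.0353
    t=0.8282 [y] (3,7)
    t=1.3137 [x] (2,7)
    t=1.8635 [y] (2,6) — stop
  → r_4 = 1.8635

ranges = [2.7538, 0.2071, 0.7727, 1.8635]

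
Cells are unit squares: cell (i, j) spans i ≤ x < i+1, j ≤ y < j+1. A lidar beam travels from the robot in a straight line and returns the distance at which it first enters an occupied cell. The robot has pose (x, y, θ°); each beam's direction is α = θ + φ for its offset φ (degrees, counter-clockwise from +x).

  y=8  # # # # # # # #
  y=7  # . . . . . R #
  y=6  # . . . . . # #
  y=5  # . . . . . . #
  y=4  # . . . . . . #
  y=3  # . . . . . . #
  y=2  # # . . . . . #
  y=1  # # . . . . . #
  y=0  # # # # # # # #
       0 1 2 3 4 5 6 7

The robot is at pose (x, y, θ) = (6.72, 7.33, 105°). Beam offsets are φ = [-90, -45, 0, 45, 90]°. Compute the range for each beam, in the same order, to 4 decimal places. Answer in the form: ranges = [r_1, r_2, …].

ranges = [0.2899, 0.5600, 0.6936, 1.3400, 5.9218]

beam 1: φ=-90°, α=15°
  dir = (cos 15°, sin 15°) = (0.9659, 0.2588); from cell (6,7)
  next x-line at t=0.2899, next y-line at t=2.5887; Δt_x=1.0353, Δt_y=3.8637
    x: enter (7,7) at t=0.2899 ← occupied
  → r_1 = 0.2899
beam 2: φ=-45°, α=60°
  dir = (cos 60°, sin 60°) = (0.5000, 0.8660); from cell (6,7)
  next x-line at t=0.5600, next y-line at t=0.7736; Δt_x=2.0000, Δt_y=1.1547
    x: enter (7,7) at t=0.5600 ← occupied
  → r_2 = 0.5600
beam 3: φ=0°, α=105°
  dir = (cos 105°, sin 105°) = (-0.2588, 0.9659); from cell (6,7)
  next x-line at t=2.7819, next y-line at t=0.6936; Δt_x=3.8637, Δt_y=1.0353
    y: enter (6,8) at t=0.6936 ← occupied
  → r_3 = 0.6936
beam 4: φ=45°, α=150°
  dir = (cos 150°, sin 150°) = (-0.8660, 0.5000); from cell (6,7)
  next x-line at t=0.8314, next y-line at t=1.3400; Δt_x=1.1547, Δt_y=2.0000
    x: enter (5,7) at t=0.8314
    y: enter (5,8) at t=1.3400 ← occupied
  → r_4 = 1.3400
beam 5: φ=90°, α=195°
  dir = (cos 195°, sin 195°) = (-0.9659, -0.2588); from cell (6,7)
  next x-line at t=0.7454, next y-line at t=1.2750; Δt_x=1.0353, Δt_y=3.8637
    x: enter (5,7) at t=0.7454
    y: enter (5,6) at t=1.2750
    x: enter (4,6) at t=1.7807
    x: enter (3,6) at t=2.8160
    x: enter (2,6) at t=3.8512
    x: enter (1,6) at t=4.8865
    y: enter (1,5) at t=5.1387
    x: enter (0,5) at t=5.9218 ← occupied
  → r_5 = 5.9218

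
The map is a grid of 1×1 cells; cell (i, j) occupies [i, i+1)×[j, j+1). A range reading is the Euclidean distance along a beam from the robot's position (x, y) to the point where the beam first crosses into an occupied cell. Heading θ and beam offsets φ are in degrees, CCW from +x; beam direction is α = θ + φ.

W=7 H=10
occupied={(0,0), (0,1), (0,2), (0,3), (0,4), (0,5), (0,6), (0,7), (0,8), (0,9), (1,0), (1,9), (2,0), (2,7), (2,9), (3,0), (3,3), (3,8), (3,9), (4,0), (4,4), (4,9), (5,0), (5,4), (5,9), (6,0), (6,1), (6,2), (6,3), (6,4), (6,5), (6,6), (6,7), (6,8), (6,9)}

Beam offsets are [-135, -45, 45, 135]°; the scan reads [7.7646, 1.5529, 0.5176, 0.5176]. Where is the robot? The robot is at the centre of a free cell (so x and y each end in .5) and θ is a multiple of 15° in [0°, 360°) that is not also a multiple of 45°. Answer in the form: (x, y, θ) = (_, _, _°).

The pose lattice has 35·16 = 560 candidates. Test each by forward raycasting.
  (1.5, 7.5, 120°): beam 1 = 0.5176 ≠ 7.7646 ✗
  (4.5, 2.5, 300°): beam 1 = 3.6235 ≠ 7.7646 ✗
  (3.5, 4.5, 285°): beam 1 = 2.8868 ≠ 7.7646 ✗
  (5.5, 2.5, 165°): beam 1 = 0.5774 ≠ 7.7646 ✗
  (5.5, 8.5, 300°): beam 1 = 1.5529 ≠ 7.7646 ✗
  …
  (1.5, 8.5, 60°): r_1=7.7646, r_2=1.5529, r_3=0.5176, r_4=0.5176 — all match ✓
No second candidate reproduces the full scan.

(x, y, θ) = (1.5, 8.5, 60°)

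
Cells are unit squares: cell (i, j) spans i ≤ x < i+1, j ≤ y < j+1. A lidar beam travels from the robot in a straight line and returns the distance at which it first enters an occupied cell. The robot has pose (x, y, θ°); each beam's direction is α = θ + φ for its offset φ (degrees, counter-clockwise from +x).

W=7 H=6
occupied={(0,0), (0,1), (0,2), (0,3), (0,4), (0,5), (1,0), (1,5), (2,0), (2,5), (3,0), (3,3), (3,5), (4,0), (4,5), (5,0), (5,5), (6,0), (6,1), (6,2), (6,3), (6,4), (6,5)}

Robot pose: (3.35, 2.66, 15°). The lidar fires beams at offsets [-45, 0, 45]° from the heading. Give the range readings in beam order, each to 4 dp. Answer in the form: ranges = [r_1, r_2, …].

ranges = [3.0600, 2.7435, 0.3926]

beam 1: φ=-45°, α=330°
  direction (0.8660, -0.5000); cell (3,2); t to first gridline: x 0.7506, y 1.3200 (then +1.1547 / +2.0000)
    (4,2) via x @ 0.7506
    (4,1) via y @ 1.3200
    (5,1) via x @ 1.9053
    (6,1) via x @ 3.0600  # hit
  → r_1 = 3.0600
beam 2: φ=0°, α=15°
  direction (0.9659, 0.2588); cell (3,2); t to first gridline: x 0.6729, y 1.3137 (then +1.0353 / +3.8637)
    (4,2) via x @ 0.6729
    (4,3) via y @ 1.3137
    (5,3) via x @ 1.7082
    (6,3) via x @ 2.7435  # hit
  → r_2 = 2.7435
beam 3: φ=45°, α=60°
  direction (0.5000, 0.8660); cell (3,2); t to first gridline: x 1.3000, y 0.3926 (then +2.0000 / +1.1547)
    (3,3) via y @ 0.3926  # hit
  → r_3 = 0.3926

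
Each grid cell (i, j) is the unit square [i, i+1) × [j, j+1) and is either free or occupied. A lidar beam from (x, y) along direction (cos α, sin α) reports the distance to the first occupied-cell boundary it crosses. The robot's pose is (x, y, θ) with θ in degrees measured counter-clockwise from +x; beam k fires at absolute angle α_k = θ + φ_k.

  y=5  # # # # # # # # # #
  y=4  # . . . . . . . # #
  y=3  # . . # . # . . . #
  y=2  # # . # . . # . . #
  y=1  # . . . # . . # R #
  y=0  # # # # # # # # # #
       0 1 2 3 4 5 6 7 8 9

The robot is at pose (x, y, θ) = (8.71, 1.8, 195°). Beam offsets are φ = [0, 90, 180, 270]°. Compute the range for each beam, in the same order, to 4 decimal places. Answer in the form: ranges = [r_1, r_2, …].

ranges = [0.7350, 0.8282, 0.3002, 2.2776]

beam 1: φ=0°, α=195°
  dir = (cos 195°, sin 195°) = (-0.9659, -0.2588); from cell (8,1)
  next x-line at t=0.7350, next y-line at t=3.0910; Δt_x=1.0353, Δt_y=3.8637
    x: enter (7,1) at t=0.7350 ← occupied
  → r_1 = 0.7350
beam 2: φ=90°, α=285°
  dir = (cos 285°, sin 285°) = (0.2588, -0.9659); from cell (8,1)
  next x-line at t=1.1205, next y-line at t=0.8282; Δt_x=3.8637, Δt_y=1.0353
    y: enter (8,0) at t=0.8282 ← occupied
  → r_2 = 0.8282
beam 3: φ=180°, α=15°
  dir = (cos 15°, sin 15°) = (0.9659, 0.2588); from cell (8,1)
  next x-line at t=0.3002, next y-line at t=0.7727; Δt_x=1.0353, Δt_y=3.8637
    x: enter (9,1) at t=0.3002 ← occupied
  → r_3 = 0.3002
beam 4: φ=270°, α=105°
  dir = (cos 105°, sin 105°) = (-0.2588, 0.9659); from cell (8,1)
  next x-line at t=2.7432, next y-line at t=0.2071; Δt_x=3.8637, Δt_y=1.0353
    y: enter (8,2) at t=0.2071
    y: enter (8,3) at t=1.2423
    y: enter (8,4) at t=2.2776 ← occupied
  → r_4 = 2.2776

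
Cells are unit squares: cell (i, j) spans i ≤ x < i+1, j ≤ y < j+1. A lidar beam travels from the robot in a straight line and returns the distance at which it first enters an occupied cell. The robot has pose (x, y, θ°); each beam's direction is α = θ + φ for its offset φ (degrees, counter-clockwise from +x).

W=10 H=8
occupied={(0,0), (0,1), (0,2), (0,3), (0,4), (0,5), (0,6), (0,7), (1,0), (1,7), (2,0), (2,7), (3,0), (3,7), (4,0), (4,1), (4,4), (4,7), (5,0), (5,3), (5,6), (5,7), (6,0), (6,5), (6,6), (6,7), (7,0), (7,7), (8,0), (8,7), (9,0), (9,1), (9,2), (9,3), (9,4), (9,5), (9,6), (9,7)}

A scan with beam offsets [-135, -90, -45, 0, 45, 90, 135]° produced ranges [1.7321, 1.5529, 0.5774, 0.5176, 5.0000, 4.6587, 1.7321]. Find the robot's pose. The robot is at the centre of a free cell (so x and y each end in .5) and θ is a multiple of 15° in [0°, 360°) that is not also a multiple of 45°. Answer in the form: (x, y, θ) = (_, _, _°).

(x, y, θ) = (7.5, 5.5, 195°)

Candidates: 42 free-cell centres × 16 headings = 672 poses. Raycast each; keep the one whose scan matches to 4 dp.
  (2.5, 2.5, 150°): beam 1 = 2.5882 ≠ 1.7321 ✗
  (2.5, 5.5, 30°): beam 1 = 4.6587 ≠ 1.7321 ✗
  (1.5, 4.5, 60°): beam 1 = 3.6235 ≠ 1.7321 ✗
  (8.5, 4.5, 30°): beam 1 = 3.6235 ≠ 1.7321 ✗
  …
  (7.5, 5.5, 195°): r_1=1.7321, r_2=1.5529, r_3=0.5774, r_4=0.5176, r_5=5.0000, r_6=4.6587, r_7=1.7321 — all match ✓
Only this pose fits every beam.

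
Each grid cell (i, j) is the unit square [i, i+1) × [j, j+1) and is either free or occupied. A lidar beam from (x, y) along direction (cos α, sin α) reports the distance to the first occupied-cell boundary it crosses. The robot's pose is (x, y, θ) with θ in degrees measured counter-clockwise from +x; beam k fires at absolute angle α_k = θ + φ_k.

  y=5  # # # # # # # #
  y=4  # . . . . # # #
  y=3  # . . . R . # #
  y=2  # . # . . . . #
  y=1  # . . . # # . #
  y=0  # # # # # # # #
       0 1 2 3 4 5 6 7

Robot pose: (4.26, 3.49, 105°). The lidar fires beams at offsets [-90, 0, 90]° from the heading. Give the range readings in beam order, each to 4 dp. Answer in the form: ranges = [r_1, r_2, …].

ranges = [1.8014, 1.5633, 1.8932]

beam 1: φ=-90°, α=15°
  cosα=0.9659 sinα=0.2588 | (4,3) | tMaxX 0.7661 tMaxY 1.9705 | tΔX 1.0353 tΔY 3.8637
    t=0.7661 [x] (5,3)
    t=1.8014 [x] (6,3) — stop
  → r_1 = 1.8014
beam 2: φ=0°, α=105°
  cosα=-0.2588 sinα=0.9659 | (4,3) | tMaxX 1.0046 tMaxY 0.5280 | tΔX 3.8637 tΔY 1.0353
    t=0.5280 [y] (4,4)
    t=1.0046 [x] (3,4)
    t=1.5633 [y] (3,5) — stop
  → r_2 = 1.5633
beam 3: φ=90°, α=195°
  cosα=-0.9659 sinα=-0.2588 | (4,3) | tMaxX 0.2692 tMaxY 1.8932 | tΔX 1.0353 tΔY 3.8637
    t=0.2692 [x] (3,3)
    t=1.3044 [x] (2,3)
    t=1.8932 [y] (2,2) — stop
  → r_3 = 1.8932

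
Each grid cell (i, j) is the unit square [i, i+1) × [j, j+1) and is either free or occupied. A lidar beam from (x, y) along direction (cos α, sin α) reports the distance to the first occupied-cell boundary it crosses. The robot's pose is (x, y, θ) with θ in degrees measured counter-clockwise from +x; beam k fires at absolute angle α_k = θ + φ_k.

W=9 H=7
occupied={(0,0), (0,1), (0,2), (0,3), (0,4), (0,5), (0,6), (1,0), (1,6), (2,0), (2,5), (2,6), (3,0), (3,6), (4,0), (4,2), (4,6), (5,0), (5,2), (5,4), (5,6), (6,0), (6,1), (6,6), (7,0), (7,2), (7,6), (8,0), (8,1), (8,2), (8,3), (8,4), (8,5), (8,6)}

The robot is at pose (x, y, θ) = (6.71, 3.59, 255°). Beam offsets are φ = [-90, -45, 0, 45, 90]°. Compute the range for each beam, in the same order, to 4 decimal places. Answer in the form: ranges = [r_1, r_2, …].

beam 1: φ=-90°, α=165°
  d=(-0.9659,0.2588)  start (6,3)  tX=0.7350 tY=1.5841  stride 1/|dx|=1.0353 1/|dy|=3.8637
    cross x-line → (5,3), t=0.7350
    cross y-line → (5,4), t=1.5841 (wall)
  → r_1 = 1.5841
beam 2: φ=-45°, α=210°
  d=(-0.8660,-0.5000)  start (6,3)  tX=0.8198 tY=1.1800  stride 1/|dx|=1.1547 1/|dy|=2.0000
    cross x-line → (5,3), t=0.8198
    cross y-line → (5,2), t=1.1800 (wall)
  → r_2 = 1.1800
beam 3: φ=0°, α=255°
  d=(-0.2588,-0.9659)  start (6,3)  tX=2.7432 tY=0.6108  stride 1/|dx|=3.8637 1/|dy|=1.0353
    cross y-line → (6,2), t=0.6108
    cross y-line → (6,1), t=1.6461 (wall)
  → r_3 = 1.6461
beam 4: φ=45°, α=300°
  d=(0.5000,-0.8660)  start (6,3)  tX=0.5800 tY=0.6813  stride 1/|dx|=2.0000 1/|dy|=1.1547
    cross x-line → (7,3), t=0.5800
    cross y-line → (7,2), t=0.6813 (wall)
  → r_4 = 0.6813
beam 5: φ=90°, α=345°
  d=(0.9659,-0.2588)  start (6,3)  tX=0.3002 tY=2.2796  stride 1/|dx|=1.0353 1/|dy|=3.8637
    cross x-line → (7,3), t=0.3002
    cross x-line → (8,3), t=1.3355 (wall)
  → r_5 = 1.3355

ranges = [1.5841, 1.1800, 1.6461, 0.6813, 1.3355]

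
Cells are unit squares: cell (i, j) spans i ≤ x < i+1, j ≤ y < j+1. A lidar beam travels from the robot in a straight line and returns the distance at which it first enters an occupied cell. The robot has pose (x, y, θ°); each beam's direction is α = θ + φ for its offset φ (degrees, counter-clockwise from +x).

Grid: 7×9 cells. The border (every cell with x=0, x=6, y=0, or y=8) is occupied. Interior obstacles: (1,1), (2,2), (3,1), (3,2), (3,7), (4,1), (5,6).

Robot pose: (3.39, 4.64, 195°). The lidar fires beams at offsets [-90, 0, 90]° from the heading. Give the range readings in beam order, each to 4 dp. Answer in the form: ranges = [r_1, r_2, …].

ranges = [3.4785, 2.4743, 1.6979]

beam 1: φ=-90°, α=105°
  cosα=-0.2588 sinα=0.9659 | (3,4) | tMaxX 1.5068 tMaxY 0.3727 | tΔX 3.8637 tΔY 1.0353
    t=0.3727 [y] (3,5)
    t=1.4080 [y] (3,6)
    t=1.5068 [x] (2,6)
    t=2.4433 [y] (2,7)
    t=3.4785 [y] (2,8) — stop
  → r_1 = 3.4785
beam 2: φ=0°, α=195°
  cosα=-0.9659 sinα=-0.2588 | (3,4) | tMaxX 0.4038 tMaxY 2.4728 | tΔX 1.0353 tΔY 3.8637
    t=0.4038 [x] (2,4)
    t=1.4390 [x] (1,4)
    t=2.4728 [y] (1,3)
    t=2.4743 [x] (0,3) — stop
  → r_2 = 2.4743
beam 3: φ=90°, α=285°
  cosα=0.2588 sinα=-0.9659 | (3,4) | tMaxX 2.3569 tMaxY 0.6626 | tΔX 3.8637 tΔY 1.0353
    t=0.6626 [y] (3,3)
    t=1.6979 [y] (3,2) — stop
  → r_3 = 1.6979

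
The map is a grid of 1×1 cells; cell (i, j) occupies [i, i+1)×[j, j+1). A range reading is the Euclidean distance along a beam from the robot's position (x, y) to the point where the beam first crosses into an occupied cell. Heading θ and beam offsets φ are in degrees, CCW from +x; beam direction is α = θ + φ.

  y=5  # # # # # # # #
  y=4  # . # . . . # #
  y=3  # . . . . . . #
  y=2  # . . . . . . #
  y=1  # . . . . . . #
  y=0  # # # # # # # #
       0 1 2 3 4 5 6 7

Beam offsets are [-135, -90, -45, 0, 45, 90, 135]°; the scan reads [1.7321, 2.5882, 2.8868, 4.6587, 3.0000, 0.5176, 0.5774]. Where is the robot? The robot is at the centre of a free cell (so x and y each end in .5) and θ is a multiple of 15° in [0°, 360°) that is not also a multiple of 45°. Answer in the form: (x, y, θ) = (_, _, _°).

The pose lattice has 22·16 = 352 candidates. Test each by forward raycasting.
  (2.5, 2.5, 60°): beam 1 = 1.5529 ≠ 1.7321 ✗
  (5.5, 4.5, 105°): beam 1 = 0.5774 ≠ 1.7321 ✗
  (5.5, 3.5, 15°): beam 1 = 2.8868 ≠ 1.7321 ✗
  …
  (2.5, 3.5, 345°): r_1=1.7321, r_2=2.5882, r_3=2.8868, r_4=4.6587, r_5=3.0000, r_6=0.5176, r_7=0.5774 — all match ✓
Only this pose fits every beam.

(x, y, θ) = (2.5, 3.5, 345°)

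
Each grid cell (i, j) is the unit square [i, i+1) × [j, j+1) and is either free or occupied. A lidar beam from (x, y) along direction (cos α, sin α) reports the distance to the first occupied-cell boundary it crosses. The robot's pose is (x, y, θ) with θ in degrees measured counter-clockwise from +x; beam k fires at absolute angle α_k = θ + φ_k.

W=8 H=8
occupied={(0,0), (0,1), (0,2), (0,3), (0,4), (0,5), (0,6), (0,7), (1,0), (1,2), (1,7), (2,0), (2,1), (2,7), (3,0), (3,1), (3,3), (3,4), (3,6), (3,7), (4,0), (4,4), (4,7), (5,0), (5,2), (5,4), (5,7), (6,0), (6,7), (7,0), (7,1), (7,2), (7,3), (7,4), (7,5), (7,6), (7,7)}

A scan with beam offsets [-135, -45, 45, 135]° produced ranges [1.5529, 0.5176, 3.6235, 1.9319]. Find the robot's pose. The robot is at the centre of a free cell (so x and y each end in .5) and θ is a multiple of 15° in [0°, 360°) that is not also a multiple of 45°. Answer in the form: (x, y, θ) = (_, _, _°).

(x, y, θ) = (1.5, 5.5, 240°)

Candidates: 27 free-cell centres × 16 headings = 432 poses. Raycast each; keep the one whose scan matches to 4 dp.
  (1.5, 5.5, 255°): beam 1 = 1.0000 ≠ 1.5529 ✗
  (4.5, 6.5, 75°): beam 1 = 1.7321 ≠ 1.5529 ✗
  (1.5, 1.5, 255°): beam 1 = 0.5774 ≠ 1.5529 ✗
  (4.5, 3.5, 255°): beam 1 = 0.5774 ≠ 1.5529 ✗
  …
  (1.5, 5.5, 240°): r_1=1.5529, r_2=0.5176, r_3=3.6235, r_4=1.9319 — all match ✓
Unique over the lattice → pose = (1.5, 5.5, 240°).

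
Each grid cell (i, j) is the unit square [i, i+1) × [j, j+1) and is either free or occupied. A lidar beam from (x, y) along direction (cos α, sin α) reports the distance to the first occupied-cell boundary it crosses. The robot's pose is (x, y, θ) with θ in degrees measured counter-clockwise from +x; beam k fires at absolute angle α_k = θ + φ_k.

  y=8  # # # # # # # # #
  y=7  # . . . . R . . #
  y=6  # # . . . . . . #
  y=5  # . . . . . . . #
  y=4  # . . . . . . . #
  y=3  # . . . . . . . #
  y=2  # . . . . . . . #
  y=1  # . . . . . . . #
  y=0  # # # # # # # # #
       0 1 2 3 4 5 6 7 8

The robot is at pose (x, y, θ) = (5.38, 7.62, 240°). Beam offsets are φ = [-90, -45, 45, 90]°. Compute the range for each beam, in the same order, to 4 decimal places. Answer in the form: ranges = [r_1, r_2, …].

beam 1: φ=-90°, α=150°
  dir = (cos 150°, sin 150°) = (-0.8660, 0.5000); from cell (5,7)
  next x-line at t=0.4388, next y-line at t=0.7600; Δt_x=1.1547, Δt_y=2.0000
    x: enter (4,7) at t=0.4388
    y: enter (4,8) at t=0.7600 ← occupied
  → r_1 = 0.7600
beam 2: φ=-45°, α=195°
  dir = (cos 195°, sin 195°) = (-0.9659, -0.2588); from cell (5,7)
  next x-line at t=0.3934, next y-line at t=2.3955; Δt_x=1.0353, Δt_y=3.8637
    x: enter (4,7) at t=0.3934
    x: enter (3,7) at t=1.4287
    y: enter (3,6) at t=2.3955
    x: enter (2,6) at t=2.4640
    x: enter (1,6) at t=3.4992 ← occupied
  → r_2 = 3.4992
beam 3: φ=45°, α=285°
  dir = (cos 285°, sin 285°) = (0.2588, -0.9659); from cell (5,7)
  next x-line at t=2.3955, next y-line at t=0.6419; Δt_x=3.8637, Δt_y=1.0353
    y: enter (5,6) at t=0.6419
    y: enter (5,5) at t=1.6771
    x: enter (6,5) at t=2.3955
    y: enter (6,4) at t=2.7124
    y: enter (6,3) at t=3.7477
    y: enter (6,2) at t=4.7830
    y: enter (6,1) at t=5.8183
    x: enter (7,1) at t=6.2592
    y: enter (7,0) at t=6.8535 ← occupied
  → r_3 = 6.8535
beam 4: φ=90°, α=330°
  dir = (cos 330°, sin 330°) = (0.8660, -0.5000); from cell (5,7)
  next x-line at t=0.7159, next y-line at t=1.2400; Δt_x=1.1547, Δt_y=2.0000
    x: enter (6,7) at t=0.7159
    y: enter (6,6) at t=1.2400
    x: enter (7,6) at t=1.8706
    x: enter (8,6) at t=3.0253 ← occupied
  → r_4 = 3.0253

ranges = [0.7600, 3.4992, 6.8535, 3.0253]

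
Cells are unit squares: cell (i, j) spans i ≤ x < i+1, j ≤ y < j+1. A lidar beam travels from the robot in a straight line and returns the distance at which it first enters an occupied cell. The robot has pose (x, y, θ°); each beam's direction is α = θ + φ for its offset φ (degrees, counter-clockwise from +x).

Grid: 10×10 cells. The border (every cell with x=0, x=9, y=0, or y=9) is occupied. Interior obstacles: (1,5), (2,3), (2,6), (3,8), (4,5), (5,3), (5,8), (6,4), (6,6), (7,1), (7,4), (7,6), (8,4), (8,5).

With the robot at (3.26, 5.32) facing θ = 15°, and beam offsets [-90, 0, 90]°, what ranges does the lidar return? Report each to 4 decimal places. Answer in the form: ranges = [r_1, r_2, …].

ranges = [4.4724, 0.7661, 1.0046]

beam 1: φ=-90°, α=285°
  cosα=0.2588 sinα=-0.9659 | (3,5) | tMaxX 2.8591 tMaxY 0.3313 | tΔX 3.8637 tΔY 1.0353
    t=0.3313 [y] (3,4)
    t=1.3666 [y] (3,3)
    t=2.4018 [y] (3,2)
    t=2.8591 [x] (4,2)
    t=3.4371 [y] (4,1)
    t=4.4724 [y] (4,0) — stop
  → r_1 = 4.4724
beam 2: φ=0°, α=15°
  cosα=0.9659 sinα=0.2588 | (3,5) | tMaxX 0.7661 tMaxY 2.6273 | tΔX 1.0353 tΔY 3.8637
    t=0.7661 [x] (4,5) — stop
  → r_2 = 0.7661
beam 3: φ=90°, α=105°
  cosα=-0.2588 sinα=0.9659 | (3,5) | tMaxX 1.0046 tMaxY 0.7040 | tΔX 3.8637 tΔY 1.0353
    t=0.7040 [y] (3,6)
    t=1.0046 [x] (2,6) — stop
  → r_3 = 1.0046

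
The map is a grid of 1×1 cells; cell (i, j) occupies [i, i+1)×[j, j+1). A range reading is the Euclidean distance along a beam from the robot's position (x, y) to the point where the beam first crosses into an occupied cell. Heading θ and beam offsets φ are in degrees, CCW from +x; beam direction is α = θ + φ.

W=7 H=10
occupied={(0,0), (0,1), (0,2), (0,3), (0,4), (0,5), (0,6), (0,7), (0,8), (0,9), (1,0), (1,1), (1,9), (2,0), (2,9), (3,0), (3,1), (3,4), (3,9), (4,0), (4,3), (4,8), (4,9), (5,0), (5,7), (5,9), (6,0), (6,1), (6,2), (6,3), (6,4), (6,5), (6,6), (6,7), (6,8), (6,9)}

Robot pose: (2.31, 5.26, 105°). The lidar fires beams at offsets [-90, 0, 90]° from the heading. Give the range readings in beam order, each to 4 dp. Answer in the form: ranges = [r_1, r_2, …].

ranges = [3.8202, 3.8719, 1.3562]

beam 1: φ=-90°, α=15°
  direction (0.9659, 0.2588); cell (2,5); t to first gridline: x 0.7143, y 2.8591 (then +1.0353 / +3.8637)
    (3,5) via x @ 0.7143
    (4,5) via x @ 1.7496
    (5,5) via x @ 2.7849
    (5,6) via y @ 2.8591
    (6,6) via x @ 3.8202  # hit
  → r_1 = 3.8202
beam 2: φ=0°, α=105°
  direction (-0.2588, 0.9659); cell (2,5); t to first gridline: x 1.1977, y 0.7661 (then +3.8637 / +1.0353)
    (2,6) via y @ 0.7661
    (1,6) via x @ 1.1977
    (1,7) via y @ 1.8014
    (1,8) via y @ 2.8367
    (1,9) via y @ 3.8719  # hit
  → r_2 = 3.8719
beam 3: φ=90°, α=195°
  direction (-0.9659, -0.2588); cell (2,5); t to first gridline: x 0.3209, y 1.0046 (then +1.0353 / +3.8637)
    (1,5) via x @ 0.3209
    (1,4) via y @ 1.0046
    (0,4) via x @ 1.3562  # hit
  → r_3 = 1.3562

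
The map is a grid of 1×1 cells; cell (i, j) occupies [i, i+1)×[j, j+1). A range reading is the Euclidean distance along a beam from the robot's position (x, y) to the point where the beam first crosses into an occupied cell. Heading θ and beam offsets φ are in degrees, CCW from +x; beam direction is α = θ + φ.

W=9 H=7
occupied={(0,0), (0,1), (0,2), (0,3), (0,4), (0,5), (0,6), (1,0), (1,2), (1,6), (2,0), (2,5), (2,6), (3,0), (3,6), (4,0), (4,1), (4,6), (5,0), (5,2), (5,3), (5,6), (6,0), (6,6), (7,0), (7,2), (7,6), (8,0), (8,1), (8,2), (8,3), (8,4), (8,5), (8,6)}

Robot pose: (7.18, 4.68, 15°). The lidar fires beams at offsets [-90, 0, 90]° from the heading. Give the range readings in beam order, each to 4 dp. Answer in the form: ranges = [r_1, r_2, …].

beam 1: φ=-90°, α=285°
  dir = (cos 285°, sin 285°) = (0.2588, -0.9659); from cell (7,4)
  next x-line at t=3.1682, next y-line at t=0.7040; Δt_x=3.8637, Δt_y=1.0353
    y: enter (7,3) at t=0.7040
    y: enter (7,2) at t=1.7393 ← occupied
  → r_1 = 1.7393
beam 2: φ=0°, α=15°
  dir = (cos 15°, sin 15°) = (0.9659, 0.2588); from cell (7,4)
  next x-line at t=0.8489, next y-line at t=1.2364; Δt_x=1.0353, Δt_y=3.8637
    x: enter (8,4) at t=0.8489 ← occupied
  → r_2 = 0.8489
beam 3: φ=90°, α=105°
  dir = (cos 105°, sin 105°) = (-0.2588, 0.9659); from cell (7,4)
  next x-line at t=0.6955, next y-line at t=0.3313; Δt_x=3.8637, Δt_y=1.0353
    y: enter (7,5) at t=0.3313
    x: enter (6,5) at t=0.6955
    y: enter (6,6) at t=1.3666 ← occupied
  → r_3 = 1.3666

ranges = [1.7393, 0.8489, 1.3666]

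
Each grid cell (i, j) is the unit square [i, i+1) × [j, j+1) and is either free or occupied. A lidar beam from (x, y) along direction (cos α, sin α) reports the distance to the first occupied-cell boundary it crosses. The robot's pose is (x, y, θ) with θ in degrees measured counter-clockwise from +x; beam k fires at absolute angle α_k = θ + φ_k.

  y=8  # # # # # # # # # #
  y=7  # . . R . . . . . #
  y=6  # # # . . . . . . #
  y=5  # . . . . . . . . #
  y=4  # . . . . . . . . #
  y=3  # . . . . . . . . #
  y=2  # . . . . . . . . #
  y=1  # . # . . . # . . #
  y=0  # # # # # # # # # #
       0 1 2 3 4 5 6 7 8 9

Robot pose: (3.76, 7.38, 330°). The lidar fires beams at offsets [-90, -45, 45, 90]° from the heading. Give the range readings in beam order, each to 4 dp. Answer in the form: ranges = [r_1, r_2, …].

beam 1: φ=-90°, α=240°
  dir = (cos 240°, sin 240°) = (-0.5000, -0.8660); from cell (3,7)
  next x-line at t=1.5200, next y-line at t=0.4388; Δt_x=2.0000, Δt_y=1.1547
    y: enter (3,6) at t=0.4388
    x: enter (2,6) at t=1.5200 ← occupied
  → r_1 = 1.5200
beam 2: φ=-45°, α=285°
  dir = (cos 285°, sin 285°) = (0.2588, -0.9659); from cell (3,7)
  next x-line at t=0.9273, next y-line at t=0.3934; Δt_x=3.8637, Δt_y=1.0353
    y: enter (3,6) at t=0.3934
    x: enter (4,6) at t=0.9273
    y: enter (4,5) at t=1.4287
    y: enter (4,4) at t=2.4640
    y: enter (4,3) at t=3.4992
    y: enter (4,2) at t=4.5345
    x: enter (5,2) at t=4.7910
    y: enter (5,1) at t=5.5698
    y: enter (5,0) at t=6.6051 ← occupied
  → r_2 = 6.6051
beam 3: φ=45°, α=15°
  dir = (cos 15°, sin 15°) = (0.9659, 0.2588); from cell (3,7)
  next x-line at t=0.2485, next y-line at t=2.3955; Δt_x=1.0353, Δt_y=3.8637
    x: enter (4,7) at t=0.2485
    x: enter (5,7) at t=1.2837
    x: enter (6,7) at t=2.3190
    y: enter (6,8) at t=2.3955 ← occupied
  → r_3 = 2.3955
beam 4: φ=90°, α=60°
  dir = (cos 60°, sin 60°) = (0.5000, 0.8660); from cell (3,7)
  next x-line at t=0.4800, next y-line at t=0.7159; Δt_x=2.0000, Δt_y=1.1547
    x: enter (4,7) at t=0.4800
    y: enter (4,8) at t=0.7159 ← occupied
  → r_4 = 0.7159

ranges = [1.5200, 6.6051, 2.3955, 0.7159]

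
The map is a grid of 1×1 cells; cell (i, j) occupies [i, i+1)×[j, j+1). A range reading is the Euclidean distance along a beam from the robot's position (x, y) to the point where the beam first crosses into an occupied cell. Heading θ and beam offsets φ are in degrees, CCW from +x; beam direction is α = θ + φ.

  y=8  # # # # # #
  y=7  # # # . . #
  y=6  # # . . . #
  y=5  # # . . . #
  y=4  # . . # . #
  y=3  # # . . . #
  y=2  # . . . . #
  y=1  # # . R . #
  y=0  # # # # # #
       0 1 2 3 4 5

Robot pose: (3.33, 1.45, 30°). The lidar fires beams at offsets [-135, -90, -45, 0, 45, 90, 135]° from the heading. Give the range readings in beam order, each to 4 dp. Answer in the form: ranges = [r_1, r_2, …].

beam 1: φ=-135°, α=255°
  d=(-0.2588,-0.9659)  start (3,1)  tX=1.2750 tY=0.4659  stride 1/|dx|=3.8637 1/|dy|=1.0353
    cross y-line → (3,0), t=0.4659 (wall)
  → r_1 = 0.4659
beam 2: φ=-90°, α=300°
  d=(0.5000,-0.8660)  start (3,1)  tX=1.3400 tY=0.5196  stride 1/|dx|=2.0000 1/|dy|=1.1547
    cross y-line → (3,0), t=0.5196 (wall)
  → r_2 = 0.5196
beam 3: φ=-45°, α=345°
  d=(0.9659,-0.2588)  start (3,1)  tX=0.6936 tY=1.7387  stride 1/|dx|=1.0353 1/|dy|=3.8637
    cross x-line → (4,1), t=0.6936
    cross x-line → (5,1), t=1.7289 (wall)
  → r_3 = 1.7289
beam 4: φ=0°, α=30°
  d=(0.8660,0.5000)  start (3,1)  tX=0.7736 tY=1.1000  stride 1/|dx|=1.1547 1/|dy|=2.0000
    cross x-line → (4,1), t=0.7736
    cross y-line → (4,2), t=1.1000
    cross x-line → (5,2), t=1.9283 (wall)
  → r_4 = 1.9283
beam 5: φ=45°, α=75°
  d=(0.2588,0.9659)  start (3,1)  tX=2.5887 tY=0.5694  stride 1/|dx|=3.8637 1/|dy|=1.0353
    cross y-line → (3,2), t=0.5694
    cross y-line → (3,3), t=1.6047
    cross x-line → (4,3), t=2.5887
    cross y-line → (4,4), t=2.6400
    cross y-line → (4,5), t=3.6752
    cross y-line → (4,6), t=4.7105
    cross y-line → (4,7), t=5.7458
    cross x-line → (5,7), t=6.4524 (wall)
  → r_5 = 6.4524
beam 6: φ=90°, α=120°
  d=(-0.5000,0.8660)  start (3,1)  tX=0.6600 tY=0.6351  stride 1/|dx|=2.0000 1/|dy|=1.1547
    cross y-line → (3,2), t=0.6351
    cross x-line → (2,2), t=0.6600
    cross y-line → (2,3), t=1.7898
    cross x-line → (1,3), t=2.6600 (wall)
  → r_6 = 2.6600
beam 7: φ=135°, α=165°
  d=(-0.9659,0.2588)  start (3,1)  tX=0.3416 tY=2.1250  stride 1/|dx|=1.0353 1/|dy|=3.8637
    cross x-line → (2,1), t=0.3416
    cross x-line → (1,1), t=1.3769 (wall)
  → r_7 = 1.3769

ranges = [0.4659, 0.5196, 1.7289, 1.9283, 6.4524, 2.6600, 1.3769]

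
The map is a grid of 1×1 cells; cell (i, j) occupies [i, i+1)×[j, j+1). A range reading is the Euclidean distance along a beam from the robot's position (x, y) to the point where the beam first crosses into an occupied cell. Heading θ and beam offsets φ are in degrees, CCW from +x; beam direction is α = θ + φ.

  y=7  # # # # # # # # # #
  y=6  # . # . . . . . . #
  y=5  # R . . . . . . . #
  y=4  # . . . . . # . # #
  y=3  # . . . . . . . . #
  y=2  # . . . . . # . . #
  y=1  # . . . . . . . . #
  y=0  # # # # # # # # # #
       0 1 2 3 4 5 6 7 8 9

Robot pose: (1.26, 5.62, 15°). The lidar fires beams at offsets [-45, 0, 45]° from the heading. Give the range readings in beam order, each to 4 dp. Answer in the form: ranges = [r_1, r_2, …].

ranges = [5.4733, 1.4682, 1.4800]

beam 1: φ=-45°, α=330°
  d=(0.8660,-0.5000)  start (1,5)  tX=0.8545 tY=1.2400  stride 1/|dx|=1.1547 1/|dy|=2.0000
    cross x-line → (2,5), t=0.8545
    cross y-line → (2,4), t=1.2400
    cross x-line → (3,4), t=2.0092
    cross x-line → (4,4), t=3.1639
    cross y-line → (4,3), t=3.2400
    cross x-line → (5,3), t=4.3186
    cross y-line → (5,2), t=5.2400
    cross x-line → (6,2), t=5.4733 (wall)
  → r_1 = 5.4733
beam 2: φ=0°, α=15°
  d=(0.9659,0.2588)  start (1,5)  tX=0.7661 tY=1.4682  stride 1/|dx|=1.0353 1/|dy|=3.8637
    cross x-line → (2,5), t=0.7661
    cross y-line → (2,6), t=1.4682 (wall)
  → r_2 = 1.4682
beam 3: φ=45°, α=60°
  d=(0.5000,0.8660)  start (1,5)  tX=1.4800 tY=0.4388  stride 1/|dx|=2.0000 1/|dy|=1.1547
    cross y-line → (1,6), t=0.4388
    cross x-line → (2,6), t=1.4800 (wall)
  → r_3 = 1.4800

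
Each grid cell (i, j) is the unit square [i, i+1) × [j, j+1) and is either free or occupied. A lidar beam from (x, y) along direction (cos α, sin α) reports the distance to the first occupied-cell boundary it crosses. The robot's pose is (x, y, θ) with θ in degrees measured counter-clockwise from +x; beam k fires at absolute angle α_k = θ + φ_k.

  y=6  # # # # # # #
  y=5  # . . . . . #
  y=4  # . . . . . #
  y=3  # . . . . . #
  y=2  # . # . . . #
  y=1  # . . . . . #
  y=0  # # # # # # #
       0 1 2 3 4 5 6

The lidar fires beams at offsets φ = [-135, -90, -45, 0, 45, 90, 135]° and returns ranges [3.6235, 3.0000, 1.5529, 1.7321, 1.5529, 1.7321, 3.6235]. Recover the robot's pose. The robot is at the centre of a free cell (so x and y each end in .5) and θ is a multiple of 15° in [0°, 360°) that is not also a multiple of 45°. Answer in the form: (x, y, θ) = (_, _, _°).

(x, y, θ) = (4.5, 4.5, 30°)

The pose lattice has 24·16 = 384 candidates. Test each by forward raycasting.
  (2.5, 3.5, 240°): beam 1 = 2.5882 ≠ 3.6235 ✗
  (1.5, 4.5, 195°): beam 1 = 1.7321 ≠ 3.6235 ✗
  (3.5, 1.5, 60°): beam 1 = 0.5176 ≠ 3.6235 ✗
  (2.5, 4.5, 15°): beam 1 = 3.0000 ≠ 3.6235 ✗
  …
  (4.5, 4.5, 30°): r_1=3.6235, r_2=3.0000, r_3=1.5529, r_4=1.7321, r_5=1.5529, r_6=1.7321, r_7=3.6235 — all match ✓
Unique over the lattice → pose = (4.5, 4.5, 30°).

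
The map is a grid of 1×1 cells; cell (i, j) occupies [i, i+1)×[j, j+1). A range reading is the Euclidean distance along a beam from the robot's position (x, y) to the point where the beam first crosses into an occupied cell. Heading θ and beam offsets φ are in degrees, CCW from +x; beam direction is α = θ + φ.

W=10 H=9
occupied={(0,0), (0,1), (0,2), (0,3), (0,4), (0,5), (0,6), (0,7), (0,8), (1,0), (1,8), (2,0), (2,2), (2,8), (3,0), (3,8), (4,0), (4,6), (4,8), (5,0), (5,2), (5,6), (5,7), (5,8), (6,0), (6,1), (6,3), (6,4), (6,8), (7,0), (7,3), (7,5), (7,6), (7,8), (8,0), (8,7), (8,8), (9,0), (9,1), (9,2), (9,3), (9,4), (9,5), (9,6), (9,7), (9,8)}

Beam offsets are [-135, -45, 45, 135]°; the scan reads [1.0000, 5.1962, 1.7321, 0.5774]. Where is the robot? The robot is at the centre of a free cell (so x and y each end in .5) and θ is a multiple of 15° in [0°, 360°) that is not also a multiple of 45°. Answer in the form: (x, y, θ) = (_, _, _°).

(x, y, θ) = (1.5, 6.5, 15°)

Enumerate (i+0.5, j+0.5, θ) over the 44 free cells and 16 admissible headings. For each, cast all 4 beams and compare to the given ranges.
  (1.5, 7.5, 120°): beam 1 = 2.5882 ≠ 1.0000 ✗
  (2.5, 6.5, 240°): beam 1 = 1.5529 ≠ 1.0000 ✗
  (3.5, 5.5, 165°): beam 2 = 2.8868 ≠ 5.1962 ✗
  (2.5, 5.5, 195°): beam 1 = 2.8868 ≠ 1.0000 ✗
  (8.5, 1.5, 300°): beam 1 = 1.5529 ≠ 1.0000 ✗
  …
  (1.5, 6.5, 15°): r_1=1.0000, r_2=5.1962, r_3=1.7321, r_4=0.5774 — all match ✓
Unique over the lattice → pose = (1.5, 6.5, 15°).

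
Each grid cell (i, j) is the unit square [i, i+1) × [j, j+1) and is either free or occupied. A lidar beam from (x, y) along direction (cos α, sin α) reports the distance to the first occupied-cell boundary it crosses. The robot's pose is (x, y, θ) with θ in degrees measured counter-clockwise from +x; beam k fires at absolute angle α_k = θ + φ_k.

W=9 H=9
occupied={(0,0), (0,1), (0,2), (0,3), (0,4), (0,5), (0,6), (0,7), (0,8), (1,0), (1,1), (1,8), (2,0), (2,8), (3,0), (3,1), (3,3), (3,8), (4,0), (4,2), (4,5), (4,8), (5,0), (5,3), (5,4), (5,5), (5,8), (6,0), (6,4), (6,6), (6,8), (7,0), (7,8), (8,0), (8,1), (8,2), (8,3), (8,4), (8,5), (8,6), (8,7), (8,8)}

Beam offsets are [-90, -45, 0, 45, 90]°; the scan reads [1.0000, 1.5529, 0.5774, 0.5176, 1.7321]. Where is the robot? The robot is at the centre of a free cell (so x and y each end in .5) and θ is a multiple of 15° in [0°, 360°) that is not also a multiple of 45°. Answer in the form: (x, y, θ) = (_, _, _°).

Candidates: 39 free-cell centres × 16 headings = 624 poses. Raycast each; keep the one whose scan matches to 4 dp.
  (3.5, 4.5, 195°): beam 1 = 3.6235 ≠ 1.0000 ✗
  (1.5, 3.5, 150°): beam 1 = 5.1962 ≠ 1.0000 ✗
  (2.5, 3.5, 240°): beam 1 = 1.7321 ≠ 1.0000 ✗
  (7.5, 2.5, 210°): beam 1 = 1.7321 ≠ 1.0000 ✗
  …
  (7.5, 6.5, 150°): r_1=1.0000, r_2=1.5529, r_3=0.5774, r_4=0.5176, r_5=1.7321 — all match ✓
Only this pose fits every beam.

(x, y, θ) = (7.5, 6.5, 150°)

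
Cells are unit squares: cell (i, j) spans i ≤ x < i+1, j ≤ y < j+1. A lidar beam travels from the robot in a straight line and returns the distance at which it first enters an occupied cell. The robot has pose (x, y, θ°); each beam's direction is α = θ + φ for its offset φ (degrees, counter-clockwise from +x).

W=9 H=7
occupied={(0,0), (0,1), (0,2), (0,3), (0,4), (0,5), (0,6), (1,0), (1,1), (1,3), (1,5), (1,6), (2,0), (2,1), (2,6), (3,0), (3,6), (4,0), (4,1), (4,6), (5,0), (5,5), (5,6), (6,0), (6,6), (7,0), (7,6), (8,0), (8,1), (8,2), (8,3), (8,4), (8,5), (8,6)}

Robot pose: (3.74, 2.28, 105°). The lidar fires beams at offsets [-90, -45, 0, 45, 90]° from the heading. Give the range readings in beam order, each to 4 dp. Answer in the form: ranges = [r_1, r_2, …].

ranges = [4.4103, 3.1408, 3.8512, 2.0092, 1.0818]

beam 1: φ=-90°, α=15°
  direction (0.9659, 0.2588); cell (3,2); t to first gridline: x 0.2692, y 2.7819 (then +1.0353 / +3.8637)
    (4,2) via x @ 0.2692
    (5,2) via x @ 1.3044
    (6,2) via x @ 2.3397
    (6,3) via y @ 2.7819
    (7,3) via x @ 3.3750
    (8,3) via x @ 4.4103  # hit
  → r_1 = 4.4103
beam 2: φ=-45°, α=60°
  direction (0.5000, 0.8660); cell (3,2); t to first gridline: x 0.5200, y 0.8314 (then +2.0000 / +1.1547)
    (4,2) via x @ 0.5200
    (4,3) via y @ 0.8314
    (4,4) via y @ 1.9861
    (5,4) via x @ 2.5200
    (5,5) via y @ 3.1408  # hit
  → r_2 = 3.1408
beam 3: φ=0°, α=105°
  direction (-0.2588, 0.9659); cell (3,2); t to first gridline: x 2.8591, y 0.7454 (then +3.8637 / +1.0353)
    (3,3) via y @ 0.7454
    (3,4) via y @ 1.7807
    (3,5) via y @ 2.8160
    (2,5) via x @ 2.8591
    (2,6) via y @ 3.8512  # hit
  → r_3 = 3.8512
beam 4: φ=45°, α=150°
  direction (-0.8660, 0.5000); cell (3,2); t to first gridline: x 0.8545, y 1.4400 (then +1.1547 / +2.0000)
    (2,2) via x @ 0.8545
    (2,3) via y @ 1.4400
    (1,3) via x @ 2.0092  # hit
  → r_4 = 2.0092
beam 5: φ=90°, α=195°
  direction (-0.9659, -0.2588); cell (3,2); t to first gridline: x 0.7661, y 1.0818 (then +1.0353 / +3.8637)
    (2,2) via x @ 0.7661
    (2,1) via y @ 1.0818  # hit
  → r_5 = 1.0818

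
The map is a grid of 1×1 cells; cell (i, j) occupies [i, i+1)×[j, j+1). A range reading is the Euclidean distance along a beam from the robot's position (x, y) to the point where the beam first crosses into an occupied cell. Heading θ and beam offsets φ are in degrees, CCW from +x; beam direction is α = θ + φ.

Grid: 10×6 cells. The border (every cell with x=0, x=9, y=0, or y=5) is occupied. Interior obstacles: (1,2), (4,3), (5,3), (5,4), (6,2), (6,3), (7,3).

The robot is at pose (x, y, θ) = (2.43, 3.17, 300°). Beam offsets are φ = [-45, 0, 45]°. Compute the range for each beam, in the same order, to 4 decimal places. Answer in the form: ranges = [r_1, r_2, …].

beam 1: φ=-45°, α=255°
  cosα=-0.2588 sinα=-0.9659 | (2,3) | tMaxX 1.6614 tMaxY 0.1760 | tΔX 3.8637 tΔY 1.0353
    t=0.1760 [y] (2,2)
    t=1.2113 [y] (2,1)
    t=1.6614 [x] (1,1)
    t=2.2465 [y] (1,0) — stop
  → r_1 = 2.2465
beam 2: φ=0°, α=300°
  cosα=0.5000 sinα=-0.8660 | (2,3) | tMaxX 1.1400 tMaxY 0.1963 | tΔX 2.0000 tΔY 1.1547
    t=0.1963 [y] (2,2)
    t=1.1400 [x] (3,2)
    t=1.3510 [y] (3,1)
    t=2.5057 [y] (3,0) — stop
  → r_2 = 2.5057
beam 3: φ=45°, α=345°
  cosα=0.9659 sinα=-0.2588 | (2,3) | tMaxX 0.5901 tMaxY 0.6568 | tΔX 1.0353 tΔY 3.8637
    t=0.5901 [x] (3,3)
    t=0.6568 [y] (3,2)
    t=1.6254 [x] (4,2)
    t=2.6607 [x] (5,2)
    t=3.6959 [x] (6,2) — stop
  → r_3 = 3.6959

ranges = [2.2465, 2.5057, 3.6959]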